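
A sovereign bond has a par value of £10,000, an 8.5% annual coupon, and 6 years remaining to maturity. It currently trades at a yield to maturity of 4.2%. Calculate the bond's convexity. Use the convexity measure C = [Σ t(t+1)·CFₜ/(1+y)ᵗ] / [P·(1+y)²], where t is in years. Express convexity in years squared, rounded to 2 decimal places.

With y = 0.042:
  t   CF        PV=CF/(1+0.042)^t    t·PV        t(t+1)·PV
  1       850.00       815.7390       815.7390       1,631.4779
  2       850.00       782.8589     1,565.7178       4,697.1533
  3       850.00       751.3041     2,253.9124       9,015.6494
  4       850.00       721.0212     2,884.0849      14,420.4245
  5       850.00       691.9589     3,459.7947      20,758.7685
  6    10,850.00     8,476.6339    50,859.8031     356,018.6219
  Σ                 12,239.5160    61,839.0519     406,542.0956
P = 12,239.5160.
Convexity = Σ t(t+1)·PV / [P·(1+y)²] = 406,542.0956 / (12,239.5160 × 1.085764) = 30.59186.

30.59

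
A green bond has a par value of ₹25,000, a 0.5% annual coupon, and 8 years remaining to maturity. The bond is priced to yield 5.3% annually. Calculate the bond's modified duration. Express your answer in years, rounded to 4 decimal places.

Periodic yield y = 0.053. First find Macaulay duration:
  t   CF        PV=CF/(1+0.053)^t    t·PV
  1       125.00       118.7085       118.7085
  2       125.00       112.7336       225.4671
  3       125.00       107.0594       321.1783
  4       125.00       101.6709       406.6835
  5       125.00        96.5535       482.7677
  6       125.00        91.6938       550.1626
  7       125.00        87.0786       609.5502
  8    25,125.00    16,621.8401   132,974.7210
  Σ                 17,337.3383   135,689.2388
P = 17,337.3383; Macaulay duration = 135,689.2388 / 17,337.3383 = 7.82642 years.
Modified duration = D_Mac / (1 + y) = 7.82642 / 1.053 = 7.43249 years.

7.4325 years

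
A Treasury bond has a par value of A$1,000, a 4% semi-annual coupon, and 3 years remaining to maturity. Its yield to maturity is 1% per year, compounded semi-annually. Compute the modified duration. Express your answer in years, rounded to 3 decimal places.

Periodic yield y = 0.005. First find Macaulay duration:
  t   CF        PV=CF/(1+0.005)^t    t·PV
  1        20.00        19.9005        19.9005
  2        20.00        19.8015        39.6030
  3        20.00        19.7030        59.1089
  4        20.00        19.6050        78.4198
  5        20.00        19.5074        97.5371
  6     1,020.00       989.9284     5,939.5706
  Σ                  1,088.4458     6,234.1399
P = 1,088.4458; Macaulay duration = 6,234.1399 / 1,088.4458 = 5.72756 half-year periods = 2.86378 years.
Modified duration = D_Mac / (1 + y) = 2.86378 / 1.005 = 2.84953 years.

2.850 years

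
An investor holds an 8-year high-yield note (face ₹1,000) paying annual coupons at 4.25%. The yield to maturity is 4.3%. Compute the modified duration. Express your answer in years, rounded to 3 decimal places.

6.659 years

Periodic yield y = 0.043. First find Macaulay duration:
  t   CF        PV=CF/(1+0.043)^t    t·PV
  1        42.50        40.7478        40.7478
  2        42.50        39.0679        78.1358
  3        42.50        37.4573       112.3718
  4        42.50        35.9130       143.6520
  5        42.50        34.4324       172.1620
  6        42.50        33.0129       198.0771
  7        42.50        31.6518       221.5628
  8     1,042.50       744.3918     5,955.1346
  Σ                    996.6749     6,921.8440
P = 996.6749; Macaulay duration = 6,921.8440 / 996.6749 = 6.94494 years.
Modified duration = D_Mac / (1 + y) = 6.94494 / 1.043 = 6.65862 years.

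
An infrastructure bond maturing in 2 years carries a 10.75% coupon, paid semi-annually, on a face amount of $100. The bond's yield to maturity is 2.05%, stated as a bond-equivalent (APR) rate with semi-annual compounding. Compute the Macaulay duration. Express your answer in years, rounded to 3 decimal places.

1.864 years

Periodic yield y = 0.01025. Discount each cash flow and weight by its period:
  t   CF        PV=CF/(1+0.01025)^t    t·PV
  1        5.375         5.3205         5.3205
  2        5.375         5.2665        10.5330
  3        5.375         5.2131        15.6392
  4      105.375       101.1631       404.6524
  Σ                    116.9631       436.1450
Price P = Σ PV = 116.9631.
Macaulay duration = Σ(t·PV) / P = 436.1450 / 116.9631 = 3.72891 half-year periods.
In years: 3.72891 / 2 = 1.86446 years.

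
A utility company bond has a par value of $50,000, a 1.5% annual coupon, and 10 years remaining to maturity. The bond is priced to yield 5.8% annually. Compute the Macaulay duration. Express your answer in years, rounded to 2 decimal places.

Periodic yield y = 0.058. Discount each cash flow and weight by its year:
  t   CF        PV=CF/(1+0.058)^t    t·PV
  1       750.00       708.8847       708.8847
  2       750.00       670.0233     1,340.0467
  3       750.00       633.2924     1,899.8771
  4       750.00       598.5750     2,394.3001
  5       750.00       565.7609     2,828.8045
  6       750.00       534.7456     3,208.4739
  7       750.00       505.4307     3,538.0147
  8       750.00       477.7227     3,821.7820
  9       750.00       451.5338     4,063.8041
  10   50,750.00    28,878.8151   288,788.1506
  Σ                 34,024.7842   312,592.1383
Price P = Σ PV = 34,024.7842.
Macaulay duration = Σ(t·PV) / P = 312,592.1383 / 34,024.7842 = 9.18719 years.

9.19 years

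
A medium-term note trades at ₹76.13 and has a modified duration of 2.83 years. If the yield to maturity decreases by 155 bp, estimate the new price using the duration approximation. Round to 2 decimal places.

₹79.47

Duration approximation: ΔP/P ≈ -D_mod · Δy = -2.83 × (-0.0155) = +0.043865.
New price ≈ 76.13 × (1 + 0.043865) = 79.46944245.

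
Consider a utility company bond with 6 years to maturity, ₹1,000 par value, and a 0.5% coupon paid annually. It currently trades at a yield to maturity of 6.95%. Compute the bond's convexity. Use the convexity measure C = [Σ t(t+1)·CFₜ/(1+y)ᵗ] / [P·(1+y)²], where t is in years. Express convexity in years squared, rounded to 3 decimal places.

With y = 0.0695:
  t   CF        PV=CF/(1+0.0695)^t    t·PV        t(t+1)·PV
  1         5.00         4.6751         4.6751           9.3502
  2         5.00         4.3713         8.7426          26.2277
  3         5.00         4.0872        12.2616          49.0466
  4         5.00         3.8216        15.2865          76.4323
  5         5.00         3.5733        17.8664         107.1982
  6     1,005.00       671.5546     4,029.3276      28,205.2932
  Σ                    692.0831     4,088.1597      28,473.5481
P = 692.0831.
Convexity = Σ t(t+1)·PV / [P·(1+y)²] = 28,473.5481 / (692.0831 × 1.143830) = 35.96846.

35.968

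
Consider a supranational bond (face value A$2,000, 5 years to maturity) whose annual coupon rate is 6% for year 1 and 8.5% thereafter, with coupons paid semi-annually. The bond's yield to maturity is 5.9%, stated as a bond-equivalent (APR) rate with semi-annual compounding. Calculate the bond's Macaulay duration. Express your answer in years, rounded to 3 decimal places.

4.301 years

Periodic yield y = 0.0295. Discount each cash flow and weight by its period:
  t   CF        PV=CF/(1+0.0295)^t    t·PV
  1        60.00        58.2807        58.2807
  2        60.00        56.6107       113.2214
  3        85.00        77.9004       233.7013
  4        85.00        75.6682       302.6729
  5        85.00        73.5000       367.4999
  6        85.00        71.3939       428.3631
  7        85.00        69.3481       485.4366
  8        85.00        67.3609       538.8875
  9        85.00        65.4307       588.8766
  10    2,085.00     1,558.9872    15,589.8720
  Σ                  2,174.4809    18,706.8120
Price P = Σ PV = 2,174.4809.
Macaulay duration = Σ(t·PV) / P = 18,706.8120 / 2,174.4809 = 8.60289 half-year periods.
In years: 8.60289 / 2 = 4.30144 years.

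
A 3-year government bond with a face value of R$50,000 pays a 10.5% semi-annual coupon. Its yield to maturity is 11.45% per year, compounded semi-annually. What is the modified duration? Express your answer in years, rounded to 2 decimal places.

2.50 years

Periodic yield y = 0.05725. First find Macaulay duration:
  t   CF        PV=CF/(1+0.05725)^t    t·PV
  1     2,625.00     2,482.8565     2,482.8565
  2     2,625.00     2,348.4100     4,696.8200
  3     2,625.00     2,221.2438     6,663.7314
  4     2,625.00     2,100.9636     8,403.8545
  5     2,625.00     1,987.1966     9,935.9831
  6    52,625.00    37,681.3059   226,087.8356
  Σ                 48,821.9764   258,271.0810
P = 48,821.9764; Macaulay duration = 258,271.0810 / 48,821.9764 = 5.29006 half-year periods = 2.64503 years.
Modified duration = D_Mac / (1 + y) = 2.64503 / 1.05725 = 2.50180 years.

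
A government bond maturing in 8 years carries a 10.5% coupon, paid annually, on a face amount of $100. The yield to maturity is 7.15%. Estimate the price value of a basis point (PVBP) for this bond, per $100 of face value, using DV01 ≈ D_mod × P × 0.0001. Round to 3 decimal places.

Periodic yield y = 0.0715.
  t   CF        PV=CF/(1+0.0715)^t    t·PV
  1        10.50         9.7993         9.7993
  2        10.50         9.1454        18.2909
  3        10.50         8.5352        25.6055
  4        10.50         7.9656        31.8626
  5        10.50         7.4341        37.1705
  6        10.50         6.9380        41.6282
  7        10.50         6.4751        45.3254
  8       110.50        63.5953       508.7622
  Σ                    119.8881       718.4447
P = 119.8881; D_Mac = 5.99263 yrs; D_mod = 5.59275 yrs.
DV01 ≈ 5.59275 × 119.8881 × 0.0001 = 0.067050.

$0.067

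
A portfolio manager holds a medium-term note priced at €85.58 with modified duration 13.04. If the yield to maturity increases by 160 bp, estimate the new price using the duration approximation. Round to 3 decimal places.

Duration approximation: ΔP/P ≈ -D_mod · Δy = -13.04 × (+0.016) = -0.208640.
New price ≈ 85.58 × (1 - 0.208640) = 67.7245888.

€67.725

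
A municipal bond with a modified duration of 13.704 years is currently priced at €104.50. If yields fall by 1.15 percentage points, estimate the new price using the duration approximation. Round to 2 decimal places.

€120.97

Duration approximation: ΔP/P ≈ -D_mod · Δy = -13.704 × (-0.0115) = +0.157596.
New price ≈ 104.50 × (1 + 0.157596) = 120.968782.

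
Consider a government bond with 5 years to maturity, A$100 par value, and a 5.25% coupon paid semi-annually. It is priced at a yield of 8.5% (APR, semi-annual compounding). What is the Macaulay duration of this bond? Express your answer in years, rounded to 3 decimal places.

4.415 years

Periodic yield y = 0.0425. Discount each cash flow and weight by its period:
  t   CF        PV=CF/(1+0.0425)^t    t·PV
  1        2.625         2.5180         2.5180
  2        2.625         2.4153         4.8307
  3        2.625         2.3169         6.9506
  4        2.625         2.2224         8.8897
  5        2.625         2.1318        10.6591
  6        2.625         2.0449        12.2694
  7        2.625         1.9615        13.7308
  8        2.625         1.8816        15.0526
  9        2.625         1.8049        16.2438
  10     102.625        67.6850       676.8502
  Σ                     86.9823       767.9947
Price P = Σ PV = 86.9823.
Macaulay duration = Σ(t·PV) / P = 767.9947 / 86.9823 = 8.82932 half-year periods.
In years: 8.82932 / 2 = 4.41466 years.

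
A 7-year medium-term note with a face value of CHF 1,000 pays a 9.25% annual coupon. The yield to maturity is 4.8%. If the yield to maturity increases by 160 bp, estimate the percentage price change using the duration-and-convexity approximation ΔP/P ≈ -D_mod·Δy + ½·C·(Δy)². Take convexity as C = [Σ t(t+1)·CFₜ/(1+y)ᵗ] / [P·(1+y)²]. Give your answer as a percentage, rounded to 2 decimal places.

-8.12%

With y = 0.048:
  t   CF        PV=CF/(1+0.048)^t    t·PV        t(t+1)·PV
  1        92.50        88.2634        88.2634         176.5267
  2        92.50        84.2208       168.4415         505.3246
  3        92.50        80.3633       241.0900         964.3599
  4        92.50        76.6826       306.7302       1,533.6512
  5        92.50        73.1704       365.8519       2,195.1114
  6        92.50        69.8191       418.9144       2,932.4008
  7     1,092.50       786.8509     5,507.9566      44,063.6526
  Σ                  1,259.3704     7,097.2480      52,371.0271
P = 1,259.3704; D_Mac = 5.63555 yrs; D_mod = 5.37744 yrs; C = 37.86300.
Duration effect: -5.37744 × (+0.016) = -0.086039
Convexity effect: 0.5 × 37.86300 × (0.016)² = +0.0048465
ΔP/P ≈ -0.086039 + 0.0048465 = -0.081193 = -8.1193%.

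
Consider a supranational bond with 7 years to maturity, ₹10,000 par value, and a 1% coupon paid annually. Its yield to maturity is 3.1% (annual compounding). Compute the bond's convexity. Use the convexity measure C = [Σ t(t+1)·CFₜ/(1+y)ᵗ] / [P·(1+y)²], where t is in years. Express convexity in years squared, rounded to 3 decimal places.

50.461

With y = 0.031:
  t   CF        PV=CF/(1+0.031)^t    t·PV        t(t+1)·PV
  1       100.00        96.9932        96.9932         193.9864
  2       100.00        94.0768       188.1537         564.4610
  3       100.00        91.2481       273.7444       1,094.9776
  4       100.00        88.5045       354.0180       1,770.0899
  5       100.00        85.8434       429.2168       2,575.3006
  6       100.00        83.2622       499.5733       3,497.0134
  7    10,100.00     8,156.6291    57,096.4040     456,771.2321
  Σ                  8,696.5574    58,938.1034     466,467.0611
P = 8,696.5574.
Convexity = Σ t(t+1)·PV / [P·(1+y)²] = 466,467.0611 / (8,696.5574 × 1.062961) = 50.46105.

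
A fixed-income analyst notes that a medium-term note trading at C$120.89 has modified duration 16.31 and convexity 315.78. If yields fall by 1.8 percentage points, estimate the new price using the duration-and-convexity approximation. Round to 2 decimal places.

C$162.57

Duration effect: -D_mod·Δy = -16.31 × (-0.018) = +0.293580
Convexity effect: ½·C·(Δy)² = 0.5 × 315.78 × (-0.018)² = +0.05115636
ΔP/P ≈ +0.293580 + 0.05115636 = +0.34473636
New price ≈ 120.89 × (1 + 0.34473636) = 162.5651785604.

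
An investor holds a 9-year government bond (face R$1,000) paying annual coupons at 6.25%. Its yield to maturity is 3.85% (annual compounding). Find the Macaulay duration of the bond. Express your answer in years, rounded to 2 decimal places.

Periodic yield y = 0.0385. Discount each cash flow and weight by its year:
  t   CF        PV=CF/(1+0.0385)^t    t·PV
  1        62.50        60.1830        60.1830
  2        62.50        57.9518       115.9036
  3        62.50        55.8034       167.4101
  4        62.50        53.7346       214.9384
  5        62.50        51.7425       258.7126
  6        62.50        49.8243       298.9457
  7        62.50        47.9772       335.8401
  8        62.50        46.1985       369.5881
  9     1,062.50       756.2588     6,806.3290
  Σ                  1,179.6740     8,627.8506
Price P = Σ PV = 1,179.6740.
Macaulay duration = Σ(t·PV) / P = 8,627.8506 / 1,179.6740 = 7.31376 years.

7.31 years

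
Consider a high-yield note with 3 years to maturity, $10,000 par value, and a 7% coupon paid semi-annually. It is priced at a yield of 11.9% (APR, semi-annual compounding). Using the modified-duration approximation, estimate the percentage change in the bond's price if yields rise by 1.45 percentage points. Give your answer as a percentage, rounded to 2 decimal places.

Periodic yield y = 0.0595. Modified duration first:
  t   CF        PV=CF/(1+0.0595)^t    t·PV
  1       350.00       330.3445       330.3445
  2       350.00       311.7928       623.5857
  3       350.00       294.2830       882.8490
  4       350.00       277.7565     1,111.0259
  5       350.00       262.1581     1,310.7904
  6    10,350.00     7,317.0258    43,902.1545
  Σ                  8,793.3606    48,160.7499
P = 8,793.3606; D_Mac = 5.47694 half-year periods = 2.73847 yrs; D_mod = 2.73847/(1+0.0595) = 2.58468 yrs.
ΔP/P ≈ -D_mod · Δy = -2.58468 × (+0.0145) = -0.037478 = -3.7478%.

-3.75%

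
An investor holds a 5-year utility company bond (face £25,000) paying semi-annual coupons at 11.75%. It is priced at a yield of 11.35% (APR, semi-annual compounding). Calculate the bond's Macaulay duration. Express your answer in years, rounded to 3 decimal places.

Periodic yield y = 0.05675. Discount each cash flow and weight by its period:
  t   CF        PV=CF/(1+0.05675)^t    t·PV
  1     1,468.75     1,389.8746     1,389.8746
  2     1,468.75     1,315.2350     2,630.4701
  3     1,468.75     1,244.6038     3,733.8113
  4     1,468.75     1,177.7656     4,711.0623
  5     1,468.75     1,114.5167     5,572.5837
  6     1,468.75     1,054.6645     6,327.9872
  7     1,468.75       998.0265     6,986.1857
  8     1,468.75       944.4301     7,555.4409
  9     1,468.75       893.7120     8,043.4077
  10   26,468.75    15,240.9089   152,409.0889
  Σ                 25,373.7377   199,359.9124
Price P = Σ PV = 25,373.7377.
Macaulay duration = Σ(t·PV) / P = 199,359.9124 / 25,373.7377 = 7.85694 half-year periods.
In years: 7.85694 / 2 = 3.92847 years.

3.928 years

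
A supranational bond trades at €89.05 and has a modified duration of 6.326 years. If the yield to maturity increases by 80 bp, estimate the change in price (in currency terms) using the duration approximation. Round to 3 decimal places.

-€4.507

Duration approximation: ΔP/P ≈ -D_mod · Δy = -6.326 × (+0.008) = -0.050608.
ΔP ≈ 89.05 × (-0.050608) = -4.5066424.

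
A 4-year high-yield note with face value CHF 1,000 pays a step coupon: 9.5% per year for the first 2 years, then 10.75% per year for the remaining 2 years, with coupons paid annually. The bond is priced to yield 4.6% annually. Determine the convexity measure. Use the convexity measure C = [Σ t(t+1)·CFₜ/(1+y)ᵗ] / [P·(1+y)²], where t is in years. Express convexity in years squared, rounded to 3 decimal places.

15.529

With y = 0.046:
  t   CF        PV=CF/(1+0.046)^t    t·PV        t(t+1)·PV
  1        95.00        90.8222        90.8222         181.6444
  2        95.00        86.8281       173.6562         520.9685
  3       107.50        93.9320       281.7959       1,127.1836
  4     1,107.50       925.1603     3,700.6413      18,503.2064
  Σ                  1,196.7426     4,246.9155      20,333.0028
P = 1,196.7426.
Convexity = Σ t(t+1)·PV / [P·(1+y)²] = 20,333.0028 / (1,196.7426 × 1.094116) = 15.52878.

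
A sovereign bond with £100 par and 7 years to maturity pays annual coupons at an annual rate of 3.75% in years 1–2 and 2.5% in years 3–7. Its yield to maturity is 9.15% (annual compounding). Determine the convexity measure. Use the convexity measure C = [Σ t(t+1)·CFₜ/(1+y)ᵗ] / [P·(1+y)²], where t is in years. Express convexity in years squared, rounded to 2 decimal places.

40.26

With y = 0.0915:
  t   CF        PV=CF/(1+0.0915)^t    t·PV        t(t+1)·PV
  1         3.75         3.4356         3.4356           6.8713
  2         3.75         3.1476         6.2953          18.8858
  3         2.50         1.9225         5.7675          23.0701
  4         2.50         1.7613         7.0454          35.2270
  5         2.50         1.6137         8.0685          48.4108
  6         2.50         1.4784         8.8705          62.0936
  7       102.50        55.5338       388.7369       3,109.8949
  Σ                     68.8931       428.2197       3,304.4535
P = 68.8931.
Convexity = Σ t(t+1)·PV / [P·(1+y)²] = 3,304.4535 / (68.8931 × 1.191372) = 40.26026.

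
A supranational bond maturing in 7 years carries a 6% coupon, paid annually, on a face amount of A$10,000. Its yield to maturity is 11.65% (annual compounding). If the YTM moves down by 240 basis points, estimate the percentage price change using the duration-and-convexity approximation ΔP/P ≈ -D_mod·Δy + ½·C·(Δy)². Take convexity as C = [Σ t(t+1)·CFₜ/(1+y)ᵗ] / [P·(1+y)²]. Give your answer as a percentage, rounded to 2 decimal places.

+13.26%

With y = 0.1165:
  t   CF        PV=CF/(1+0.1165)^t    t·PV        t(t+1)·PV
  1       600.00       537.3936       537.3936       1,074.7873
  2       600.00       481.3199       962.6398       2,887.9193
  3       600.00       431.0971     1,293.2912       5,173.1648
  4       600.00       386.1147     1,544.4588       7,722.2941
  5       600.00       345.8260     1,729.1299      10,374.7793
  6       600.00       309.7411     1,858.4468      13,009.1277
  7    10,600.00     4,901.1137    34,307.7956     274,462.3645
  Σ                  7,392.6061    42,233.1557     314,704.4369
P = 7,392.6061; D_Mac = 5.71289 yrs; D_mod = 5.11679 yrs; C = 34.14978.
Duration effect: -5.11679 × (-0.024) = +0.122803
Convexity effect: 0.5 × 34.14978 × (-0.024)² = +0.0098351
ΔP/P ≈ +0.122803 + 0.0098351 = +0.132638 = +13.2638%.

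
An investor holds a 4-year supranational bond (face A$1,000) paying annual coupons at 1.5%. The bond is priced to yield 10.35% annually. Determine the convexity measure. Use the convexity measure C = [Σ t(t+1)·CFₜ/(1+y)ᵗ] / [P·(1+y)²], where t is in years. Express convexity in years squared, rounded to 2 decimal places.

With y = 0.1035:
  t   CF        PV=CF/(1+0.1035)^t    t·PV        t(t+1)·PV
  1        15.00        13.5931        13.5931          27.1862
  2        15.00        12.3182        24.6364          73.9091
  3        15.00        11.1628        33.4885         133.9539
  4     1,015.00       684.5051     2,738.0204      13,690.1021
  Σ                    721.5792     2,809.7384      13,925.1514
P = 721.5792.
Convexity = Σ t(t+1)·PV / [P·(1+y)²] = 13,925.1514 / (721.5792 × 1.217712) = 15.84788.

15.85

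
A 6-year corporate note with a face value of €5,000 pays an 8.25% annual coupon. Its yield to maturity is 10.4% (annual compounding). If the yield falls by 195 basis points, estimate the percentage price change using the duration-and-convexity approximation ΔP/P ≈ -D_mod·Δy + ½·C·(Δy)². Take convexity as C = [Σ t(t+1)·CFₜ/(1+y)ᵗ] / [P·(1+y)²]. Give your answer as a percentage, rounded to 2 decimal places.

With y = 0.104:
  t   CF        PV=CF/(1+0.104)^t    t·PV        t(t+1)·PV
  1       412.50       373.6413       373.6413         747.2826
  2       412.50       338.4432       676.8864       2,030.6593
  3       412.50       306.5609       919.6826       3,678.7305
  4       412.50       277.6820     1,110.7278       5,553.6391
  5       412.50       251.5235     1,257.6176       7,545.7053
  6     5,412.50     2,989.3961    17,936.3768     125,554.6378
  Σ                  4,537.2470    22,274.9326     145,110.6546
P = 4,537.2470; D_Mac = 4.90935 yrs; D_mod = 4.44687 yrs; C = 26.24030.
Duration effect: -4.44687 × (-0.0195) = +0.086714
Convexity effect: 0.5 × 26.24030 × (-0.0195)² = +0.0049889
ΔP/P ≈ +0.086714 + 0.0049889 = +0.091703 = +9.1703%.

+9.17%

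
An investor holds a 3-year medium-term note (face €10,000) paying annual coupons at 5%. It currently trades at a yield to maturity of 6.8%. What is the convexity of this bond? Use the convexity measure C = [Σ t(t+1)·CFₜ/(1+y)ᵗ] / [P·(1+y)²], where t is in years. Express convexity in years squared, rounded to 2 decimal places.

9.85

With y = 0.068:
  t   CF        PV=CF/(1+0.068)^t    t·PV        t(t+1)·PV
  1       500.00       468.1648       468.1648         936.3296
  2       500.00       438.3565       876.7131       2,630.1393
  3    10,500.00     8,619.3703    25,858.1110     103,432.4441
  Σ                  9,525.8917    27,202.9889     106,998.9130
P = 9,525.8917.
Convexity = Σ t(t+1)·PV / [P·(1+y)²] = 106,998.9130 / (9,525.8917 × 1.140624) = 9.84762.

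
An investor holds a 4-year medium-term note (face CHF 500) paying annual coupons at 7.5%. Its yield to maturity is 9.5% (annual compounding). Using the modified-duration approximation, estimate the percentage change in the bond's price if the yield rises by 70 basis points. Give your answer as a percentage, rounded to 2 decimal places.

Periodic yield y = 0.095. Modified duration first:
  t   CF        PV=CF/(1+0.095)^t    t·PV
  1        37.50        34.2466        34.2466
  2        37.50        31.2754        62.5508
  3        37.50        28.5620        85.6861
  4       537.50       373.8712     1,495.4847
  Σ                    467.9552     1,677.9682
P = 467.9552; D_Mac = 3.58575 yrs; D_mod = 3.58575/(1+0.095) = 3.27465 yrs.
ΔP/P ≈ -D_mod · Δy = -3.27465 × (+0.007) = -0.022923 = -2.2923%.

-2.29%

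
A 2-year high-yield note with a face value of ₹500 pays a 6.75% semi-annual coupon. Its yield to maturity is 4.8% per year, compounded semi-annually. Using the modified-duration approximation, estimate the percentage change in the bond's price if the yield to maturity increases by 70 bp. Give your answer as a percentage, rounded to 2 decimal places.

Periodic yield y = 0.024. Modified duration first:
  t   CF        PV=CF/(1+0.024)^t    t·PV
  1       16.875        16.4795        16.4795
  2       16.875        16.0933        32.1865
  3       16.875        15.7161        47.1482
  4      516.875       470.0951     1,880.3803
  Σ                    518.3839     1,976.1945
P = 518.3839; D_Mac = 3.81222 half-year periods = 1.90611 yrs; D_mod = 1.90611/(1+0.024) = 1.86144 yrs.
ΔP/P ≈ -D_mod · Δy = -1.86144 × (+0.007) = -0.013030 = -1.3030%.

-1.30%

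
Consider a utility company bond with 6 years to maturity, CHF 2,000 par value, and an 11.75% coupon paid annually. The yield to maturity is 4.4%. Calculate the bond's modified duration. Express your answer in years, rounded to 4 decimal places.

4.6394 years

Periodic yield y = 0.044. First find Macaulay duration:
  t   CF        PV=CF/(1+0.044)^t    t·PV
  1       235.00       225.0958       225.0958
  2       235.00       215.6090       431.2180
  3       235.00       206.5220       619.5661
  4       235.00       197.8180       791.2721
  5       235.00       189.4809       947.4043
  6     2,235.00     1,726.1341    10,356.8047
  Σ                  2,760.6598    13,371.3610
P = 2,760.6598; Macaulay duration = 13,371.3610 / 2,760.6598 = 4.84354 years.
Modified duration = D_Mac / (1 + y) = 4.84354 / 1.044 = 4.63940 years.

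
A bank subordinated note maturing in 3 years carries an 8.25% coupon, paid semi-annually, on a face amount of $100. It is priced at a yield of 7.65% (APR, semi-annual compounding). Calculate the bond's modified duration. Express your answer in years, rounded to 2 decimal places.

2.62 years

Periodic yield y = 0.03825. First find Macaulay duration:
  t   CF        PV=CF/(1+0.03825)^t    t·PV
  1        4.125         3.9730         3.9730
  2        4.125         3.8267         7.6533
  3        4.125         3.6857        11.0571
  4        4.125         3.5499        14.1996
  5        4.125         3.4191        17.0956
  6      104.125        83.1272       498.7635
  Σ                    101.5816       552.7421
P = 101.5816; Macaulay duration = 552.7421 / 101.5816 = 5.44136 half-year periods = 2.72068 years.
Modified duration = D_Mac / (1 + y) = 2.72068 / 1.03825 = 2.62045 years.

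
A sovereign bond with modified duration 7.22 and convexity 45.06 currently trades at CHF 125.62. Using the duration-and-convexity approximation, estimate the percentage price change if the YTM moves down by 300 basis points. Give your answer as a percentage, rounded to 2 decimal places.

Duration effect: -D_mod·Δy = -7.22 × (-0.03) = +0.216600
Convexity effect: ½·C·(Δy)² = 0.5 × 45.06 × (-0.03)² = +0.0202770
ΔP/P ≈ +0.216600 + 0.0202770 = +0.236877
= +23.6877%.

+23.69%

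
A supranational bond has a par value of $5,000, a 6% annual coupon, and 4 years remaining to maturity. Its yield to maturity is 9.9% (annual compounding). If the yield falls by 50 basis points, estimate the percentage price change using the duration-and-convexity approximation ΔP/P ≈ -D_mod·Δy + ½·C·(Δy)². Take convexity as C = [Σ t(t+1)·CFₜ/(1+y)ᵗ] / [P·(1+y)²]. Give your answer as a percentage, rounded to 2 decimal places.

+1.68%

With y = 0.099:
  t   CF        PV=CF/(1+0.099)^t    t·PV        t(t+1)·PV
  1       300.00       272.9754       272.9754         545.9509
  2       300.00       248.3853       496.7706       1,490.3117
  3       300.00       226.0103       678.0308       2,712.1233
  4     5,300.00     3,633.1648    14,532.6593      72,663.2963
  Σ                  4,380.5358    15,980.4361      77,411.6822
P = 4,380.5358; D_Mac = 3.64806 yrs; D_mod = 3.31943 yrs; C = 14.63133.
Duration effect: -3.31943 × (-0.005) = +0.016597
Convexity effect: 0.5 × 14.63133 × (-0.005)² = +0.0001829
ΔP/P ≈ +0.016597 + 0.0001829 = +0.016780 = +1.6780%.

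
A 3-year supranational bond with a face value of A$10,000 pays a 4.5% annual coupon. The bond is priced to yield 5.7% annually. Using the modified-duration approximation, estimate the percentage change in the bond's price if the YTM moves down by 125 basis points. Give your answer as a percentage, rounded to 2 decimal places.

+3.39%

Periodic yield y = 0.057. Modified duration first:
  t   CF        PV=CF/(1+0.057)^t    t·PV
  1       450.00       425.7332       425.7332
  2       450.00       402.7750       805.5501
  3    10,450.00     8,848.9416    26,546.8248
  Σ                  9,677.4498    27,778.1080
P = 9,677.4498; D_Mac = 2.87040 yrs; D_mod = 2.87040/(1+0.057) = 2.71561 yrs.
ΔP/P ≈ -D_mod · Δy = -2.71561 × (-0.0125) = +0.033945 = +3.3945%.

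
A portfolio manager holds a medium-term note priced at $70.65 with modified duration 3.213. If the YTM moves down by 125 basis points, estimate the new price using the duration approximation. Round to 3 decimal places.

Duration approximation: ΔP/P ≈ -D_mod · Δy = -3.213 × (-0.0125) = +0.0401625.
New price ≈ 70.65 × (1 + 0.0401625) = 73.487480625.

$73.487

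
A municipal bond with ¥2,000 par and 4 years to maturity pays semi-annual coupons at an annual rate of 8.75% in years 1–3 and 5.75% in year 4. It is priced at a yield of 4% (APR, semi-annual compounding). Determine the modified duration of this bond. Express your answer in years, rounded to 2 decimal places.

Periodic yield y = 0.02. First find Macaulay duration:
  t   CF        PV=CF/(1+0.02)^t    t·PV
  1        87.50        85.7843        85.7843
  2        87.50        84.1023       168.2045
  3        87.50        82.4532       247.3596
  4        87.50        80.8365       323.3459
  5        87.50        79.2514       396.2572
  6        87.50        77.6975       466.1850
  7        57.50        50.0572       350.4005
  8     2,057.50     1,756.0564    14,048.4515
  Σ                  2,296.2389    16,085.9885
P = 2,296.2389; Macaulay duration = 16,085.9885 / 2,296.2389 = 7.00536 half-year periods = 3.50268 years.
Modified duration = D_Mac / (1 + y) = 3.50268 / 1.02 = 3.43400 years.

3.43 years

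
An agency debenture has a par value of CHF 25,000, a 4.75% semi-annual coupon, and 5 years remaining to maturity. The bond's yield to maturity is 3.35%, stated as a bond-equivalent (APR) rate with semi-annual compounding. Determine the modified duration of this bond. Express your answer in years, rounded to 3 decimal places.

4.453 years

Periodic yield y = 0.01675. First find Macaulay duration:
  t   CF        PV=CF/(1+0.01675)^t    t·PV
  1       593.75       583.9685       583.9685
  2       593.75       574.3482     1,148.6964
  3       593.75       564.8863     1,694.6590
  4       593.75       555.5804     2,222.3215
  5       593.75       546.4277     2,732.1386
  6       593.75       537.4258     3,224.5550
  7       593.75       528.5722     3,700.0057
  8       593.75       519.8645     4,158.9161
  9       593.75       511.3002     4,601.7021
  10   25,593.75    21,676.6474   216,766.4737
  Σ                 26,599.0214   240,833.4367
P = 26,599.0214; Macaulay duration = 240,833.4367 / 26,599.0214 = 9.05422 half-year periods = 4.52711 years.
Modified duration = D_Mac / (1 + y) = 4.52711 / 1.01675 = 4.45253 years.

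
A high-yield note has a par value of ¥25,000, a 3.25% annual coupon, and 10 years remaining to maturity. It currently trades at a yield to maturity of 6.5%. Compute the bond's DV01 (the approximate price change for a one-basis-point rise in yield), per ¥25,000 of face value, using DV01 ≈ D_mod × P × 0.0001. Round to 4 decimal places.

Periodic yield y = 0.065.
  t   CF        PV=CF/(1+0.065)^t    t·PV
  1       812.50       762.9108       762.9108
  2       812.50       716.3482     1,432.6963
  3       812.50       672.6274     2,017.8822
  4       812.50       631.5750     2,526.3000
  5       812.50       593.0282     2,965.1409
  6       812.50       556.8340     3,341.0038
  7       812.50       522.8488     3,659.9416
  8       812.50       490.9378     3,927.5027
  9       812.50       460.9745     4,148.7705
  10   25,812.50    13,750.9908   137,509.9079
  Σ                 19,159.0754   162,292.0568
P = 19,159.0754; D_Mac = 8.47077 yrs; D_mod = 7.95377 yrs.
DV01 ≈ 7.95377 × 19,159.0754 × 0.0001 = 15.238691.

¥15.2387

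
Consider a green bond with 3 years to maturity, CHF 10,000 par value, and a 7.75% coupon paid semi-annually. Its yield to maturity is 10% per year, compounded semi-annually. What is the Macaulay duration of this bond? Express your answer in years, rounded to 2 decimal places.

2.72 years

Periodic yield y = 0.05. Discount each cash flow and weight by its period:
  t   CF        PV=CF/(1+0.05)^t    t·PV
  1       387.50       369.0476       369.0476
  2       387.50       351.4739       702.9478
  3       387.50       334.7371     1,004.2112
  4       387.50       318.7972     1,275.1888
  5       387.50       303.6164     1,518.0819
  6    10,387.50     7,751.3124    46,507.8746
  Σ                  9,428.9846    51,377.3521
Price P = Σ PV = 9,428.9846.
Macaulay duration = Σ(t·PV) / P = 51,377.3521 / 9,428.9846 = 5.44887 half-year periods.
In years: 5.44887 / 2 = 2.72444 years.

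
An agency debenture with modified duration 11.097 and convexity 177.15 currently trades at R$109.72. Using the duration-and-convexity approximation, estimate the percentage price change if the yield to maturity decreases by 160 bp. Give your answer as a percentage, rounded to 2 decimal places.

Duration effect: -D_mod·Δy = -11.097 × (-0.016) = +0.177552
Convexity effect: ½·C·(Δy)² = 0.5 × 177.15 × (-0.016)² = +0.0226752
ΔP/P ≈ +0.177552 + 0.0226752 = +0.2002272
= +20.02272%.

+20.02%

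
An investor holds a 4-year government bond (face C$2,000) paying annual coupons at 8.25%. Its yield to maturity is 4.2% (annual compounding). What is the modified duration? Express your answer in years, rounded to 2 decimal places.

3.45 years

Periodic yield y = 0.042. First find Macaulay duration:
  t   CF        PV=CF/(1+0.042)^t    t·PV
  1       165.00       158.3493       158.3493
  2       165.00       151.9667       303.9335
  3       165.00       145.8414       437.5242
  4     2,165.00     1,836.4835     7,345.9339
  Σ                  2,292.6409     8,245.7408
P = 2,292.6409; Macaulay duration = 8,245.7408 / 2,292.6409 = 3.59661 years.
Modified duration = D_Mac / (1 + y) = 3.59661 / 1.042 = 3.45164 years.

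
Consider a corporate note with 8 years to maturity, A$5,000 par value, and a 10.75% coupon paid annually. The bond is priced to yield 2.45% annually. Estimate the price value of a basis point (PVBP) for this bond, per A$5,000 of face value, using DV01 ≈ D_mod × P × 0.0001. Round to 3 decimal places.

Periodic yield y = 0.0245.
  t   CF        PV=CF/(1+0.0245)^t    t·PV
  1       537.50       524.6462       524.6462
  2       537.50       512.0997     1,024.1995
  3       537.50       499.8533     1,499.5600
  4       537.50       487.8998     1,951.5991
  5       537.50       476.2321     2,381.1604
  6       537.50       464.8434     2,789.0605
  7       537.50       453.7271     3,176.0898
  8     5,537.50     4,562.6593    36,501.2741
  Σ                  7,981.9609    49,847.5896
P = 7,981.9609; D_Mac = 6.24503 yrs; D_mod = 6.09569 yrs.
DV01 ≈ 6.09569 × 7,981.9609 × 0.0001 = 4.865553.

A$4.866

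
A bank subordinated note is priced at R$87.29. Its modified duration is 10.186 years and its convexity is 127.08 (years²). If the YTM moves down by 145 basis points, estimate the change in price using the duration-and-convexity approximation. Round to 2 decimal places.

+R$14.06

Duration effect: -D_mod·Δy = -10.186 × (-0.0145) = +0.147697
Convexity effect: ½·C·(Δy)² = 0.5 × 127.08 × (-0.0145)² = +0.013359285
ΔP/P ≈ +0.147697 + 0.013359285 = +0.161056285
ΔP ≈ 87.29 × (+0.161056285) = +14.05860311765.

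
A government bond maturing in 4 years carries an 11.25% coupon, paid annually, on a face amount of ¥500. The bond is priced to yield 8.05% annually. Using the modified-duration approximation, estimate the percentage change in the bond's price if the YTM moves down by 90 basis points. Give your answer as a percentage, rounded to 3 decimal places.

+2.884%

Periodic yield y = 0.0805. Modified duration first:
  t   CF        PV=CF/(1+0.0805)^t    t·PV
  1        56.25        52.0592        52.0592
  2        56.25        48.1807        96.3614
  3        56.25        44.5911       133.7733
  4       556.25       408.1041     1,632.4163
  Σ                    552.9351     1,914.6102
P = 552.9351; D_Mac = 3.46263 yrs; D_mod = 3.46263/(1+0.0805) = 3.20466 yrs.
ΔP/P ≈ -D_mod · Δy = -3.20466 × (-0.009) = +0.028842 = +2.8842%.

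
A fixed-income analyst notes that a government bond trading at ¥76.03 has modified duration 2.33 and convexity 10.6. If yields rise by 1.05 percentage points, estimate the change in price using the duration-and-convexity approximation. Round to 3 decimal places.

-¥1.816

Duration effect: -D_mod·Δy = -2.33 × (+0.0105) = -0.024465
Convexity effect: ½·C·(Δy)² = 0.5 × 10.6 × (0.0105)² = +0.000584325
ΔP/P ≈ -0.024465 + 0.000584325 = -0.023880675
ΔP ≈ 76.03 × (-0.023880675) = -1.81564772025.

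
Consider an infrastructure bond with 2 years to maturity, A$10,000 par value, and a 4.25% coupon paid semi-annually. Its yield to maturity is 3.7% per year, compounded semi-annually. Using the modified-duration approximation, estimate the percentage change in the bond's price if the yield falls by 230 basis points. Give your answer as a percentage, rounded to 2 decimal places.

+4.38%

Periodic yield y = 0.0185. Modified duration first:
  t   CF        PV=CF/(1+0.0185)^t    t·PV
  1       212.50       208.6402       208.6402
  2       212.50       204.8504       409.7008
  3       212.50       201.1295       603.3886
  4    10,212.50     9,490.4747    37,961.8988
  Σ                 10,105.0948    39,183.6284
P = 10,105.0948; D_Mac = 3.87761 half-year periods = 1.93881 yrs; D_mod = 1.93881/(1+0.0185) = 1.90359 yrs.
ΔP/P ≈ -D_mod · Δy = -1.90359 × (-0.023) = +0.043783 = +4.3783%.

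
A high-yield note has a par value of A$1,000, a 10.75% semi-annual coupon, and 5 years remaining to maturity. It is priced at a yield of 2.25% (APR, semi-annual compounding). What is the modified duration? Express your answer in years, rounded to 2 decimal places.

4.12 years

Periodic yield y = 0.01125. First find Macaulay duration:
  t   CF        PV=CF/(1+0.01125)^t    t·PV
  1        53.75        53.1520        53.1520
  2        53.75        52.5607       105.1215
  3        53.75        51.9760       155.9280
  4        53.75        51.3978       205.5911
  5        53.75        50.8260       254.1299
  6        53.75        50.2606       301.5633
  7        53.75        49.7014       347.9099
  8        53.75        49.1485       393.1879
  9        53.75        48.6017       437.4155
  10    1,053.75       942.2198     9,422.1983
  Σ                  1,399.8445    11,676.1975
P = 1,399.8445; Macaulay duration = 11,676.1975 / 1,399.8445 = 8.34107 half-year periods = 4.17053 years.
Modified duration = D_Mac / (1 + y) = 4.17053 / 1.01125 = 4.12414 years.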